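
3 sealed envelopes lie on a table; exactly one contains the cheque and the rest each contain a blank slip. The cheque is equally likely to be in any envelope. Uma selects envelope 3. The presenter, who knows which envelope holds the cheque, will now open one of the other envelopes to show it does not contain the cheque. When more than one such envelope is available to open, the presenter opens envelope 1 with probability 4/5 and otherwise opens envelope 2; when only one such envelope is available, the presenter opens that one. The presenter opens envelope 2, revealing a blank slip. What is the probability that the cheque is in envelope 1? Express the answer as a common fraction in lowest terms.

Consider each possible location of the cheque in turn.
If it is in envelope 1 (prior 1/3): only envelope 2 is available, probability 1; weight (1/3)·1 = 1/3.
If it is in envelope 2 (prior 1/3): the presenter opened envelope 2, so this case is ruled out; weight (1/3)·0 = 0.
If it is in envelope 3 (prior 1/3): envelope 1 is available but not opened, probability 1/5; weight (1/3)·(1/5) = 1/15.
The weights sum to 2/5.
So P(the cheque in envelope 1 | the presenter opened envelope 2) = (1/3) / (2/5) = 5/6.

5/6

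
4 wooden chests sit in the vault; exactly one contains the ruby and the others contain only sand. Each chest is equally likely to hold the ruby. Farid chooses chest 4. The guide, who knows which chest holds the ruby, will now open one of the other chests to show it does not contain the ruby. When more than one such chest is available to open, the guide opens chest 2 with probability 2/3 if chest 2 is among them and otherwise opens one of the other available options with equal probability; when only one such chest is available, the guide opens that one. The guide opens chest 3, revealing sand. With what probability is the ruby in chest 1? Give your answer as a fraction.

Apply Bayes' rule, conditioning on where the ruby actually is.
If it is in chest 1 (prior 1/4): chest 2 is available but not opened, probability 1/3; weight (1/4)·(1/3) = 1/12.
If it is in chest 2 (prior 1/4): chest 2 holds the prize so is unavailable; the guide chooses uniformly among the 2 others, probability 1/2; weight (1/4)·(1/2) = 1/8.
If it is in chest 3 (prior 1/4): the guide opened chest 3, so this case is ruled out; weight (1/4)·0 = 0.
If it is in chest 4 (prior 1/4): chest 2 is available but not opened; chest 3 gets probability (1 − 2/3)/2 = 1/6; weight (1/4)·(1/6) = 1/24.
The weights sum to 1/4.
So P(the ruby in chest 1 | the guide opened chest 3) = (1/12) / (1/4) = 1/3.

1/3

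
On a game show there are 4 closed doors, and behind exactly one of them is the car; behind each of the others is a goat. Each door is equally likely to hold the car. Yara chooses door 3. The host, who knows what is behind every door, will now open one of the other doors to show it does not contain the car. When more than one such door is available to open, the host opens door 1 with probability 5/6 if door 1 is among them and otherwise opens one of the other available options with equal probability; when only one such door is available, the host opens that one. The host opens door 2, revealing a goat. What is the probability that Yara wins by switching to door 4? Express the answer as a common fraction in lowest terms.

2/9

Consider each possible location of the car in turn.
If it is behind door 1 (prior 1/4): door 1 holds the prize so is unavailable; the host chooses uniformly among the 2 others, probability 1/2; weight (1/4)·(1/2) = 1/8.
If it is behind door 2 (prior 1/4): the host opened door 2, so this case is ruled out; weight (1/4)·0 = 0.
If it is behind door 3 (prior 1/4): door 1 is available but not opened; door 2 gets probability (1 − 5/6)/2 = 1/12; weight (1/4)·(1/12) = 1/48.
If it is behind door 4 (prior 1/4): door 1 is available but not opened, probability 1/6; weight (1/4)·(1/6) = 1/24.
The weights sum to 3/16.
So P(the car behind door 4 | the host opened door 2) = (1/24) / (3/16) = 2/9.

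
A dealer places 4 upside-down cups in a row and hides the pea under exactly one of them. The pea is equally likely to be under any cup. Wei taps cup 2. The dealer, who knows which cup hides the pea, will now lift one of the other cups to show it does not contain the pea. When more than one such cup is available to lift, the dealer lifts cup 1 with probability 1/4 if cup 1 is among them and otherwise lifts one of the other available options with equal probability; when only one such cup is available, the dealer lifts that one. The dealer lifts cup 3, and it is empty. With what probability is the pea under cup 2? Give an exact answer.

Condition on the true location of the pea.
If it is under cup 1 (prior 1/4): cup 1 holds the prize so is unavailable; the dealer chooses uniformly among the 2 others, probability 1/2; weight (1/4)·(1/2) = 1/8.
If it is under cup 2 (prior 1/4): cup 1 is available but not opened; cup 3 gets probability (1 − 1/4)/2 = 3/8; weight (1/4)·(3/8) = 3/32.
If it is under cup 3 (prior 1/4): the dealer opened cup 3, so this case is ruled out; weight (1/4)·0 = 0.
If it is under cup 4 (prior 1/4): cup 1 is available but not opened, probability 3/4; weight (1/4)·(3/4) = 3/16.
The weights sum to 13/32.
So P(the pea under cup 2 | the dealer opened cup 3) = (3/32) / (13/32) = 3/13.

3/13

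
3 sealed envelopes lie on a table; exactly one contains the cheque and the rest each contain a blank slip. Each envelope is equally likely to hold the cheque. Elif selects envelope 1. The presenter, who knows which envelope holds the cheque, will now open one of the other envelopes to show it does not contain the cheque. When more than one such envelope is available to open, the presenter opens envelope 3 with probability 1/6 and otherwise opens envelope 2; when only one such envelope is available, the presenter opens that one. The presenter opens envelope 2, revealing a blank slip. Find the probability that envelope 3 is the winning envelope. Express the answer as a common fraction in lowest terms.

Condition on the true location of the cheque.
If it is in envelope 1 (prior 1/3): envelope 3 is available but not opened, probability 5/6; weight (1/3)·(5/6) = 5/18.
If it is in envelope 2 (prior 1/3): the presenter opened envelope 2, so this case is ruled out; weight (1/3)·0 = 0.
If it is in envelope 3 (prior 1/3): only envelope 2 is available, probability 1; weight (1/3)·1 = 1/3.
The weights sum to 11/18.
So P(the cheque in envelope 3 | the presenter opened envelope 2) = (1/3) / (11/18) = 6/11.

6/11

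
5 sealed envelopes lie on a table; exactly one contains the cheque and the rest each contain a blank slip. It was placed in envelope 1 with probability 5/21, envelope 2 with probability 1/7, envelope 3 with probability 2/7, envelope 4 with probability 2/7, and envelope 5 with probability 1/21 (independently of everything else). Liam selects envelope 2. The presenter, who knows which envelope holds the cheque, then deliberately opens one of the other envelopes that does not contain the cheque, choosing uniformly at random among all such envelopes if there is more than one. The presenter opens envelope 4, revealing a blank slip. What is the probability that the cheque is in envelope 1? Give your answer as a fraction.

20/57

Apply Bayes' rule, conditioning on where the cheque actually is.
If it is in envelope 1 (prior 5/21): the presenter has 3 equally likely choices, so probability 1/3; weight (5/21)·(1/3) = 5/63.
If it is in envelope 2 (prior 1/7): the presenter has 4 equally likely choices, so probability 1/4; weight (1/7)·(1/4) = 1/28.
If it is in envelope 3 (prior 2/7): the presenter has 3 equally likely choices, so probability 1/3; weight (2/7)·(1/3) = 2/21.
If it is in envelope 4 (prior 2/7): the presenter opened envelope 4, so this case is ruled out; weight (2/7)·0 = 0.
If it is in envelope 5 (prior 1/21): the presenter has 3 equally likely choices, so probability 1/3; weight (1/21)·(1/3) = 1/63.
The weights sum to 19/84.
So P(the cheque in envelope 1 | the presenter opened envelope 4) = (5/63) / (19/84) = 20/57.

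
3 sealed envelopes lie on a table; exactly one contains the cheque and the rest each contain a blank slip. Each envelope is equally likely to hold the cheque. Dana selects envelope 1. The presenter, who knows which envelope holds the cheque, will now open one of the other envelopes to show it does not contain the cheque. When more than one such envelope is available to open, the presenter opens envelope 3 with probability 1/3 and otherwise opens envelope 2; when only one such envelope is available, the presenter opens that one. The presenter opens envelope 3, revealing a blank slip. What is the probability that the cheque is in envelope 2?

3/4

Condition on the true location of the cheque.
If it is in envelope 1 (prior 1/3): envelope 3 is available, opened with probability 1/3; weight (1/3)·(1/3) = 1/9.
If it is in envelope 2 (prior 1/3): only envelope 3 is available, probability 1; weight (1/3)·1 = 1/3.
If it is in envelope 3 (prior 1/3): the presenter opened envelope 3, so this case is ruled out; weight (1/3)·0 = 0.
The weights sum to 4/9.
So P(the cheque in envelope 2 | the presenter opened envelope 3) = (1/3) / (4/9) = 3/4.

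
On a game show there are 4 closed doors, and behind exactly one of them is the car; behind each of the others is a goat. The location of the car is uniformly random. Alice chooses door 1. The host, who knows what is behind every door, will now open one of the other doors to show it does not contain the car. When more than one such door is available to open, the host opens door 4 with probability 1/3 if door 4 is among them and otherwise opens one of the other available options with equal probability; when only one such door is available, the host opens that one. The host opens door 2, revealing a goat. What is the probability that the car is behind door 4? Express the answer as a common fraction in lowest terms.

1/3

Condition on the true location of the car.
If it is behind door 1 (prior 1/4): door 4 is available but not opened; door 2 gets probability (1 − 1/3)/2 = 1/3; weight (1/4)·(1/3) = 1/12.
If it is behind door 2 (prior 1/4): the host opened door 2, so this case is ruled out; weight (1/4)·0 = 0.
If it is behind door 3 (prior 1/4): door 4 is available but not opened, probability 2/3; weight (1/4)·(2/3) = 1/6.
If it is behind door 4 (prior 1/4): door 4 holds the prize so is unavailable; the host chooses uniformly among the 2 others, probability 1/2; weight (1/4)·(1/2) = 1/8.
The weights sum to 3/8.
So P(the car behind door 4 | the host opened door 2) = (1/8) / (3/8) = 1/3.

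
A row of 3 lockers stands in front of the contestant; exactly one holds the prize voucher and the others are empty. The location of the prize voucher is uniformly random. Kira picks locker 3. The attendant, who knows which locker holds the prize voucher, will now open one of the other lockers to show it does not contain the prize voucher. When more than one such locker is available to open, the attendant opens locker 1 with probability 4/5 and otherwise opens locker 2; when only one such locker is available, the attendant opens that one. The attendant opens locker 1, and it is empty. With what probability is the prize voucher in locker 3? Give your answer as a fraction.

4/9

Consider each possible location of the prize voucher in turn.
If it is in locker 1 (prior 1/3): the attendant opened locker 1, so this case is ruled out; weight (1/3)·0 = 0.
If it is in locker 2 (prior 1/3): only locker 1 is available, probability 1; weight (1/3)·1 = 1/3.
If it is in locker 3 (prior 1/3): locker 1 is available, opened with probability 4/5; weight (1/3)·(4/5) = 4/15.
The weights sum to 3/5.
So P(the prize voucher in locker 3 | the attendant opened locker 1) = (4/15) / (3/5) = 4/9.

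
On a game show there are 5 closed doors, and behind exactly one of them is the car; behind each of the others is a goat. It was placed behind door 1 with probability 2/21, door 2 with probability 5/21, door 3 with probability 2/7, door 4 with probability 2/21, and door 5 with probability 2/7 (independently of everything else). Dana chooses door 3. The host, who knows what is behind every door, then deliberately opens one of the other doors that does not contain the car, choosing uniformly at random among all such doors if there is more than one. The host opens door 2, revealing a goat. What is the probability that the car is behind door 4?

4/29

Apply Bayes' rule, conditioning on where the car actually is.
If it is behind either of doors 1 and 4 (prior 2/21 each): the host has 3 equally likely choices, so probability 1/3; weight (2/21)·(1/3) = 2/63 each.
If it is behind door 2 (prior 5/21): the host opened door 2, so this case is ruled out; weight (5/21)·0 = 0.
If it is behind door 3 (prior 2/7): the host has 4 equally likely choices, so probability 1/4; weight (2/7)·(1/4) = 1/14.
If it is behind door 5 (prior 2/7): the host has 3 equally likely choices, so probability 1/3; weight (2/7)·(1/3) = 2/21.
The weights sum to 29/126.
So P(the car behind door 4 | the host opened door 2) = (2/63) / (29/126) = 4/29.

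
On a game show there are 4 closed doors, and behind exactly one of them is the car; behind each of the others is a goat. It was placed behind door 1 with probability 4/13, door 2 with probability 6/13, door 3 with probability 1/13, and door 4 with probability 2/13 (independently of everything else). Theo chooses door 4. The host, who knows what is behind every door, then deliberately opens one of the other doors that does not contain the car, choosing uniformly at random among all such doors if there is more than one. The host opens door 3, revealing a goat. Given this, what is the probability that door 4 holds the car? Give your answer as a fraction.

2/17

Apply Bayes' rule, conditioning on where the car actually is.
If it is behind door 1 (prior 4/13): the host has 2 equally likely choices, so probability 1/2; weight (4/13)·(1/2) = 2/13.
If it is behind door 2 (prior 6/13): the host has 2 equally likely choices, so probability 1/2; weight (6/13)·(1/2) = 3/13.
If it is behind door 3 (prior 1/13): the host opened door 3, so this case is ruled out; weight (1/13)·0 = 0.
If it is behind door 4 (prior 2/13): the host has 3 equally likely choices, so probability 1/3; weight (2/13)·(1/3) = 2/39.
The weights sum to 17/39.
So P(the car behind door 4 | the host opened door 3) = (2/39) / (17/39) = 2/17.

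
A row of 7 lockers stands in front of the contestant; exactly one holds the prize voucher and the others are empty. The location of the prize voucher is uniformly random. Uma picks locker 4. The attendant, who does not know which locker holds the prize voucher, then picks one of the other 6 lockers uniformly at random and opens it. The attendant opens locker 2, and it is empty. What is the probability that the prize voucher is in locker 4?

1/6

Because the attendant chose which locker to open without knowing where the prize voucher is, the choice is independent of the prize location. Learning that locker 2 does not hold the prize voucher simply rules out that one location and leaves the remaining 6 lockers still equally likely by symmetry.
So P(the prize voucher in locker 4) = 1/6.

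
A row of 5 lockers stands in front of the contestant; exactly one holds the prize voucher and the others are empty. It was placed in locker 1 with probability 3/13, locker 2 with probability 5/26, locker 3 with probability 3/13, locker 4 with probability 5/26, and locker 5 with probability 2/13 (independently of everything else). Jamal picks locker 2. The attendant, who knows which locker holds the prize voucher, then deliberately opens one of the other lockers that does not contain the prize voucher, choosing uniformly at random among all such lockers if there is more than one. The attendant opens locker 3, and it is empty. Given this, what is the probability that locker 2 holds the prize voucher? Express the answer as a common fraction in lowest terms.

Condition on the true location of the prize voucher.
If it is in locker 1 (prior 3/13): the attendant has 3 equally likely choices, so probability 1/3; weight (3/13)·(1/3) = 1/13.
If it is in locker 2 (prior 5/26): the attendant has 4 equally likely choices, so probability 1/4; weight (5/26)·(1/4) = 5/104.
If it is in locker 3 (prior 3/13): the attendant opened locker 3, so this case is ruled out; weight (3/13)·0 = 0.
If it is in locker 4 (prior 5/26): the attendant has 3 equally likely choices, so probability 1/3; weight (5/26)·(1/3) = 5/78.
If it is in locker 5 (prior 2/13): the attendant has 3 equally likely choices, so probability 1/3; weight (2/13)·(1/3) = 2/39.
The weights sum to 25/104.
So P(the prize voucher in locker 2 | the attendant opened locker 3) = (5/104) / (25/104) = 1/5.

1/5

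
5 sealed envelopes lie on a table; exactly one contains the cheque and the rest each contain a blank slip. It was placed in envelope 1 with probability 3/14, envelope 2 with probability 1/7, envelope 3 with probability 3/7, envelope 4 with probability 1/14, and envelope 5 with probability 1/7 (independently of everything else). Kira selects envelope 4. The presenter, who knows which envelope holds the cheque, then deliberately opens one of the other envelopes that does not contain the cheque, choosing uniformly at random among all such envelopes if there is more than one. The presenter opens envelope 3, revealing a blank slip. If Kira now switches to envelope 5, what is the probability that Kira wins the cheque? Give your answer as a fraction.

Consider each possible location of the cheque in turn.
If it is in envelope 1 (prior 3/14): the presenter has 3 equally likely choices, so probability 1/3; weight (3/14)·(1/3) = 1/14.
If it is in either of envelopes 2 and 5 (prior 1/7 each): the presenter has 3 equally likely choices, so probability 1/3; weight (1/7)·(1/3) = 1/21 each.
If it is in envelope 3 (prior 3/7): the presenter opened envelope 3, so this case is ruled out; weight (3/7)·0 = 0.
If it is in envelope 4 (prior 1/14): the presenter has 4 equally likely choices, so probability 1/4; weight (1/14)·(1/4) = 1/56.
The weights sum to 31/168.
So P(the cheque in envelope 5 | the presenter opened envelope 3) = (1/21) / (31/168) = 8/31.

8/31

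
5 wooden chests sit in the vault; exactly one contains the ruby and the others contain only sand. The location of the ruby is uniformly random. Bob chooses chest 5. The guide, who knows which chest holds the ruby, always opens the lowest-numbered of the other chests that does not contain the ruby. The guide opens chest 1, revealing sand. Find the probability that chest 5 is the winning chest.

Condition on the true location of the ruby.
If it is in chest 1 (prior 1/5): the guide opened chest 1, so this case is ruled out; weight (1/5)·0 = 0.
If it is in any of chests 2, 3, 4, and 5 (prior 1/5 each): chest 1 is the lowest-numbered option available, probability 1; weight (1/5)·1 = 1/5 each.
The weights sum to 4/5.
So P(the ruby in chest 5 | the guide opened chest 1) = (1/5) / (4/5) = 1/4.

1/4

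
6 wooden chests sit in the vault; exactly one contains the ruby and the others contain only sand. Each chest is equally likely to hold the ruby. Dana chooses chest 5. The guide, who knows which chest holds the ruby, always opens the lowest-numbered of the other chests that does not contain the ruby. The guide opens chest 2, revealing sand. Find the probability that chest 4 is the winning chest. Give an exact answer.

Condition on the true location of the ruby.
If it is in chest 1 (prior 1/6): chest 2 is the lowest-numbered option available, probability 1; weight (1/6)·1 = 1/6.
If it is in chest 2 (prior 1/6): the guide opened chest 2, so this case is ruled out; weight (1/6)·0 = 0.
If it is in any of chests 3, 4, 5, and 6 (prior 1/6 each): the guide would have opened chest 1 instead, probability 0; weight (1/6)·0 = 0 each.
The weights sum to 1/6.
So P(the ruby in chest 4 | the guide opened chest 2) = 0 / (1/6) = 0.

0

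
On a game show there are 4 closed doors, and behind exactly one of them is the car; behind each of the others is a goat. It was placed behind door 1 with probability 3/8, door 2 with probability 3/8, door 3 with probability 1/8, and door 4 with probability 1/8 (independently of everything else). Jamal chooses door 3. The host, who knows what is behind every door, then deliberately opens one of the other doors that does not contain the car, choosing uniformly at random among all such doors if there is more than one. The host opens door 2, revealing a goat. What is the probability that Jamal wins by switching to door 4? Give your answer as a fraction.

3/14

Apply Bayes' rule, conditioning on where the car actually is.
If it is behind door 1 (prior 3/8): the host has 2 equally likely choices, so probability 1/2; weight (3/8)·(1/2) = 3/16.
If it is behind door 2 (prior 3/8): the host opened door 2, so this case is ruled out; weight (3/8)·0 = 0.
If it is behind door 3 (prior 1/8): the host has 3 equally likely choices, so probability 1/3; weight (1/8)·(1/3) = 1/24.
If it is behind door 4 (prior 1/8): the host has 2 equally likely choices, so probability 1/2; weight (1/8)·(1/2) = 1/16.
The weights sum to 7/24.
So P(the car behind door 4 | the host opened door 2) = (1/16) / (7/24) = 3/14.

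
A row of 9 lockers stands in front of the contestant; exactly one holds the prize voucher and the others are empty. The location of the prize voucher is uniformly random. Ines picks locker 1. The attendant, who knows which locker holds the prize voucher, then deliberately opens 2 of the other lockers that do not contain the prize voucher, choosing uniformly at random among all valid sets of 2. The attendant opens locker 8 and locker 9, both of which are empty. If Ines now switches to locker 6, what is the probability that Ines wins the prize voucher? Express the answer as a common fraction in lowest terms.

4/27

Condition on the true location of the prize voucher.
If it is in locker 1 (prior 1/9): the attendant has 28 equally likely choices, so probability 1/28; weight (1/9)·(1/28) = 1/252.
If it is in any of lockers 2, 3, 4, 5, 6, and 7 (prior 1/9 each): the attendant has 21 equally likely choices, so probability 1/21; weight (1/9)·(1/21) = 1/189 each.
If it is in either of lockers 8 and 9 (prior 1/9 each): that locker was opened and seen not to hold the prize — ruled out; weight (1/9)·0 = 0 each.
The weights sum to 1/28.
So P(the prize voucher in locker 6 | the attendant opened locker 8 and locker 9) = (1/189) / (1/28) = 4/27.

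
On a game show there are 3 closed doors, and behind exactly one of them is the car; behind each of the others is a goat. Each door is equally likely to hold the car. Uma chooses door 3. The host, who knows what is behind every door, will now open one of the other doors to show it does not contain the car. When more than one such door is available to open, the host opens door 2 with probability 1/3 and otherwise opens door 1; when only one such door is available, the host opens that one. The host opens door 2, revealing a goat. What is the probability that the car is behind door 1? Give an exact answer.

Condition on the true location of the car.
If it is behind door 1 (prior 1/3): only door 2 is available, probability 1; weight (1/3)·1 = 1/3.
If it is behind door 2 (prior 1/3): the host opened door 2, so this case is ruled out; weight (1/3)·0 = 0.
If it is behind door 3 (prior 1/3): door 2 is available, opened with probability 1/3; weight (1/3)·(1/3) = 1/9.
The weights sum to 4/9.
So P(the car behind door 1 | the host opened door 2) = (1/3) / (4/9) = 3/4.

3/4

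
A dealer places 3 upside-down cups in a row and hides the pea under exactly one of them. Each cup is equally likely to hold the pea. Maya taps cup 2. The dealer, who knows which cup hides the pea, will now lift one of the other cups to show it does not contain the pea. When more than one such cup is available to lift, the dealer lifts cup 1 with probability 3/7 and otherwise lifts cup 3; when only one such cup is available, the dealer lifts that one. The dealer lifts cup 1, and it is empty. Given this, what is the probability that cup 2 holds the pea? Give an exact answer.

3/10

Consider each possible location of the pea in turn.
If it is under cup 1 (prior 1/3): the dealer opened cup 1, so this case is ruled out; weight (1/3)·0 = 0.
If it is under cup 2 (prior 1/3): cup 1 is available, opened with probability 3/7; weight (1/3)·(3/7) = 1/7.
If it is under cup 3 (prior 1/3): only cup 1 is available, probability 1; weight (1/3)·1 = 1/3.
The weights sum to 10/21.
So P(the pea under cup 2 | the dealer opened cup 1) = (1/7) / (10/21) = 3/10.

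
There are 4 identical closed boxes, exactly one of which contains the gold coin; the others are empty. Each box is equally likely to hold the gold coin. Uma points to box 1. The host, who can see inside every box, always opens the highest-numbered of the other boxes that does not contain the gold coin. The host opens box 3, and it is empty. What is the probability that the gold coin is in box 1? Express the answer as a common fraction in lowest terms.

Apply Bayes' rule, conditioning on where the gold coin actually is.
If it is in either of boxes 1 and 2 (prior 1/4 each): the host would have opened box 4 instead, probability 0; weight (1/4)·0 = 0 each.
If it is in box 3 (prior 1/4): the host opened box 3, so this case is ruled out; weight (1/4)·0 = 0.
If it is in box 4 (prior 1/4): box 3 is the highest-numbered option available, probability 1; weight (1/4)·1 = 1/4.
The weights sum to 1/4.
So P(the gold coin in box 1 | the host opened box 3) = 0 / (1/4) = 0.

0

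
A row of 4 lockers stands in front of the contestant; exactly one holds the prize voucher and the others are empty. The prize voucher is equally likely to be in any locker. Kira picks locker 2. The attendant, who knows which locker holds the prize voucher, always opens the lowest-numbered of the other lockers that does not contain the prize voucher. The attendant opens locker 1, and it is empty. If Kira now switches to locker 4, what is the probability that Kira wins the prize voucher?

1/3

Consider each possible location of the prize voucher in turn.
If it is in locker 1 (prior 1/4): the attendant opened locker 1, so this case is ruled out; weight (1/4)·0 = 0.
If it is in any of lockers 2, 3, and 4 (prior 1/4 each): locker 1 is the lowest-numbered option available, probability 1; weight (1/4)·1 = 1/4 each.
The weights sum to 3/4.
So P(the prize voucher in locker 4 | the attendant opened locker 1) = (1/4) / (3/4) = 1/3.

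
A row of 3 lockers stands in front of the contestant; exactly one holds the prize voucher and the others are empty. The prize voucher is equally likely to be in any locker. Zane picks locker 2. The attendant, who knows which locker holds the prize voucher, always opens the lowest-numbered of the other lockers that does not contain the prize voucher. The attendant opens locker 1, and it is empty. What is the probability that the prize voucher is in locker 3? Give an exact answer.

Consider each possible location of the prize voucher in turn.
If it is in locker 1 (prior 1/3): the attendant opened locker 1, so this case is ruled out; weight (1/3)·0 = 0.
If it is in either of lockers 2 and 3 (prior 1/3 each): locker 1 is the lowest-numbered option available, probability 1; weight (1/3)·1 = 1/3 each.
The weights sum to 2/3.
So P(the prize voucher in locker 3 | the attendant opened locker 1) = (1/3) / (2/3) = 1/2.

1/2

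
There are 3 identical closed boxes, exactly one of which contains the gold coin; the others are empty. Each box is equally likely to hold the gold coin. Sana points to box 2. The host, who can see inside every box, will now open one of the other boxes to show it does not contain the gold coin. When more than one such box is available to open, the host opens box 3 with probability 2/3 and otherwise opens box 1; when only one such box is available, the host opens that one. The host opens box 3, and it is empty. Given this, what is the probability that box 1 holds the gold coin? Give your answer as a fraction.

Consider each possible location of the gold coin in turn.
If it is in box 1 (prior 1/3): only box 3 is available, probability 1; weight (1/3)·1 = 1/3.
If it is in box 2 (prior 1/3): box 3 is available, opened with probability 2/3; weight (1/3)·(2/3) = 2/9.
If it is in box 3 (prior 1/3): the host opened box 3, so this case is ruled out; weight (1/3)·0 = 0.
The weights sum to 5/9.
So P(the gold coin in box 1 | the host opened box 3) = (1/3) / (5/9) = 3/5.

3/5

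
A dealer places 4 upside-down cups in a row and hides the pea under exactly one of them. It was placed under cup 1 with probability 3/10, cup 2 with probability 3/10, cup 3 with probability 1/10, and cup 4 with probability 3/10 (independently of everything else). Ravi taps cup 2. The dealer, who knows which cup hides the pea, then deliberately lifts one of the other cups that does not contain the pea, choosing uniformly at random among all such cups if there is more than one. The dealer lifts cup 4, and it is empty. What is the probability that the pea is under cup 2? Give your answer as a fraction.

1/3

Consider each possible location of the pea in turn.
If it is under cup 1 (prior 3/10): the dealer has 2 equally likely choices, so probability 1/2; weight (3/10)·(1/2) = 3/20.
If it is under cup 2 (prior 3/10): the dealer has 3 equally likely choices, so probability 1/3; weight (3/10)·(1/3) = 1/10.
If it is under cup 3 (prior 1/10): the dealer has 2 equally likely choices, so probability 1/2; weight (1/10)·(1/2) = 1/20.
If it is under cup 4 (prior 3/10): the dealer opened cup 4, so this case is ruled out; weight (3/10)·0 = 0.
The weights sum to 3/10.
So P(the pea under cup 2 | the dealer opened cup 4) = (1/10) / (3/10) = 1/3.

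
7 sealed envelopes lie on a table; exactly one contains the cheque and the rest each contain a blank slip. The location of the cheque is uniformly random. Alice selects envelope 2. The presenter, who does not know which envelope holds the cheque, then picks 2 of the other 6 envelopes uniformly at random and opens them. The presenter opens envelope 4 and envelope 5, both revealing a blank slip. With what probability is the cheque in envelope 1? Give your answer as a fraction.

1/5

Apply Bayes' rule, conditioning on where the cheque actually is.
If it is in any of envelopes 1, 2, 3, 6, and 7 (prior 1/7 each): the presenter picks exactly this set with probability 1/15 regardless, and none is the prize; weight (1/7)·(1/15) = 1/105 each.
If it is in either of envelopes 4 and 5 (prior 1/7 each): that envelope was opened and seen not to hold the prize — ruled out; weight (1/7)·0 = 0 each.
The weights sum to 1/21.
So P(the cheque in envelope 1 | the presenter opened envelope 4 and envelope 5) = (1/105) / (1/21) = 1/5.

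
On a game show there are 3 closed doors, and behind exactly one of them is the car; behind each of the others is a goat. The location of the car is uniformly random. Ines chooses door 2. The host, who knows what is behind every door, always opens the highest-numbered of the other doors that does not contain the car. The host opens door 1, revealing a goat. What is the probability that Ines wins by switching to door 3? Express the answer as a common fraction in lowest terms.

1

Apply Bayes' rule, conditioning on where the car actually is.
If it is behind door 1 (prior 1/3): the host opened door 1, so this case is ruled out; weight (1/3)·0 = 0.
If it is behind door 2 (prior 1/3): the host would have opened door 3 instead, probability 0; weight (1/3)·0 = 0.
If it is behind door 3 (prior 1/3): door 1 is the highest-numbered option available, probability 1; weight (1/3)·1 = 1/3.
The weights sum to 1/3.
So P(the car behind door 3 | the host opened door 1) = (1/3) / (1/3) = 1.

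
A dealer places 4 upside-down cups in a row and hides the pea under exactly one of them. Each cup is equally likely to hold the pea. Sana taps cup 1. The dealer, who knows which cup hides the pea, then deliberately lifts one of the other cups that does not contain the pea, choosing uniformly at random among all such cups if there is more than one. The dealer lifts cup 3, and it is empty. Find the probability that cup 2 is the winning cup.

3/8

Consider each possible location of the pea in turn.
If it is under cup 1 (prior 1/4): the dealer has 3 equally likely choices, so probability 1/3; weight (1/4)·(1/3) = 1/12.
If it is under either of cups 2 and 4 (prior 1/4 each): the dealer has 2 equally likely choices, so probability 1/2; weight (1/4)·(1/2) = 1/8 each.
If it is under cup 3 (prior 1/4): the dealer opened cup 3, so this case is ruled out; weight (1/4)·0 = 0.
The weights sum to 1/3.
So P(the pea under cup 2 | the dealer opened cup 3) = (1/8) / (1/3) = 3/8.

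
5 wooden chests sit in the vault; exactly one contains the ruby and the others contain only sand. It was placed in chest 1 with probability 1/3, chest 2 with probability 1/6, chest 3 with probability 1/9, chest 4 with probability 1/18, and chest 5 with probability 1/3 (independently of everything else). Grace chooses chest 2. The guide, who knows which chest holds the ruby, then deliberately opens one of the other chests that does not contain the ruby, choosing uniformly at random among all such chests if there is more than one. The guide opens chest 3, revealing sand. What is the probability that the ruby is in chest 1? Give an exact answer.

Apply Bayes' rule, conditioning on where the ruby actually is.
If it is in either of chests 1 and 5 (prior 1/3 each): the guide has 3 equally likely choices, so probability 1/3; weight (1/3)·(1/3) = 1/9 each.
If it is in chest 2 (prior 1/6): the guide has 4 equally likely choices, so probability 1/4; weight (1/6)·(1/4) = 1/24.
If it is in chest 3 (prior 1/9): the guide opened chest 3, so this case is ruled out; weight (1/9)·0 = 0.
If it is in chest 4 (prior 1/18): the guide has 3 equally likely choices, so probability 1/3; weight (1/18)·(1/3) = 1/54.
The weights sum to 61/216.
So P(the ruby in chest 1 | the guide opened chest 3) = (1/9) / (61/216) = 24/61.

24/61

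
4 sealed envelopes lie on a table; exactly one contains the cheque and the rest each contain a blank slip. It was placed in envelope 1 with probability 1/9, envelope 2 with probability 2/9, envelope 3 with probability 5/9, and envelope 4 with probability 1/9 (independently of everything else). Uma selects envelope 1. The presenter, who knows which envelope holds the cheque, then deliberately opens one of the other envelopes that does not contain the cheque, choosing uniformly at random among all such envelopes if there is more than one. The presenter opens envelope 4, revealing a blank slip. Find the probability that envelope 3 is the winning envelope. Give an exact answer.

15/23

Condition on the true location of the cheque.
If it is in envelope 1 (prior 1/9): the presenter has 3 equally likely choices, so probability 1/3; weight (1/9)·(1/3) = 1/27.
If it is in envelope 2 (prior 2/9): the presenter has 2 equally likely choices, so probability 1/2; weight (2/9)·(1/2) = 1/9.
If it is in envelope 3 (prior 5/9): the presenter has 2 equally likely choices, so probability 1/2; weight (5/9)·(1/2) = 5/18.
If it is in envelope 4 (prior 1/9): the presenter opened envelope 4, so this case is ruled out; weight (1/9)·0 = 0.
The weights sum to 23/54.
So P(the cheque in envelope 3 | the presenter opened envelope 4) = (5/18) / (23/54) = 15/23.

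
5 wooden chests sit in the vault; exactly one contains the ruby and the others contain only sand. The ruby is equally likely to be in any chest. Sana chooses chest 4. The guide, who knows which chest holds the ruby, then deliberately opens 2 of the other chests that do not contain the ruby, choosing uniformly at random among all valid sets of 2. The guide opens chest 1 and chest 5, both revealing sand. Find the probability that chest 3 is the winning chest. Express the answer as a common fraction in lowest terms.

Apply Bayes' rule, conditioning on where the ruby actually is.
If it is in either of chests 1 and 5 (prior 1/5 each): that chest was opened and seen not to hold the prize — ruled out; weight (1/5)·0 = 0 each.
If it is in either of chests 2 and 3 (prior 1/5 each): the guide has 3 equally likely choices, so probability 1/3; weight (1/5)·(1/3) = 1/15 each.
If it is in chest 4 (prior 1/5): the guide has 6 equally likely choices, so probability 1/6; weight (1/5)·(1/6) = 1/30.
The weights sum to 1/6.
So P(the ruby in chest 3 | the guide opened chest 1 and chest 5) = (1/15) / (1/6) = 2/5.

2/5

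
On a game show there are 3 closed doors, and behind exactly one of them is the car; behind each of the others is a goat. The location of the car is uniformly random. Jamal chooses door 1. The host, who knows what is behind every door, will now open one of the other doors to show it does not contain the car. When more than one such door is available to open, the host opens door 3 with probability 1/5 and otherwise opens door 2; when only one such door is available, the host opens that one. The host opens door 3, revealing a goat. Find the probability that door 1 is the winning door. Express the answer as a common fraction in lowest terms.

Consider each possible location of the car in turn.
If it is behind door 1 (prior 1/3): door 3 is available, opened with probability 1/5; weight (1/3)·(1/5) = 1/15.
If it is behind door 2 (prior 1/3): only door 3 is available, probability 1; weight (1/3)·1 = 1/3.
If it is behind door 3 (prior 1/3): the host opened door 3, so this case is ruled out; weight (1/3)·0 = 0.
The weights sum to 2/5.
So P(the car behind door 1 | the host opened door 3) = (1/15) / (2/5) = 1/6.

1/6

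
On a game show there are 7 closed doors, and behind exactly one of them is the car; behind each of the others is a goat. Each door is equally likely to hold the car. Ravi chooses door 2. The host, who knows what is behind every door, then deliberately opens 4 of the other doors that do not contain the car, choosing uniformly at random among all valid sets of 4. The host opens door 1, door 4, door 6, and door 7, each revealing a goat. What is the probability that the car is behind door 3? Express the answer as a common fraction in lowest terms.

3/7

Condition on the true location of the car.
If it is behind any of doors 1, 4, 6, and 7 (prior 1/7 each): that door was opened and seen not to hold the prize — ruled out; weight (1/7)·0 = 0 each.
If it is behind door 2 (prior 1/7): the host has 15 equally likely choices, so probability 1/15; weight (1/7)·(1/15) = 1/105.
If it is behind either of doors 3 and 5 (prior 1/7 each): the host has 5 equally likely choices, so probability 1/5; weight (1/7)·(1/5) = 1/35 each.
The weights sum to 1/15.
So P(the car behind door 3 | the host opened door 1, door 4, door 6, and door 7) = (1/35) / (1/15) = 3/7.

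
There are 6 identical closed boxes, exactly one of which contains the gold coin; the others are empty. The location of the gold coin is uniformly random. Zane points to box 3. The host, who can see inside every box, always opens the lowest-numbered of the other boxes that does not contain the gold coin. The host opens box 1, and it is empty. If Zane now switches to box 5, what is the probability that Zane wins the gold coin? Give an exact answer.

Apply Bayes' rule, conditioning on where the gold coin actually is.
If it is in box 1 (prior 1/6): the host opened box 1, so this case is ruled out; weight (1/6)·0 = 0.
If it is in any of boxes 2, 3, 4, 5, and 6 (prior 1/6 each): box 1 is the lowest-numbered option available, probability 1; weight (1/6)·1 = 1/6 each.
The weights sum to 5/6.
So P(the gold coin in box 5 | the host opened box 1) = (1/6) / (5/6) = 1/5.

1/5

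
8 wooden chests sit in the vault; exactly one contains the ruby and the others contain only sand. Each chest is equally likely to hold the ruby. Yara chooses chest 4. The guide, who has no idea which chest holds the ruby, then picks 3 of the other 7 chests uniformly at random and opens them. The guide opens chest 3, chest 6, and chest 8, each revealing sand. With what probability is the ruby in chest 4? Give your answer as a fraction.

Consider each possible location of the ruby in turn.
If it is in any of chests 1, 2, 4, 5, and 7 (prior 1/8 each): the guide picks exactly this set with probability 1/35 regardless, and none is the prize; weight (1/8)·(1/35) = 1/280 each.
If it is in any of chests 3, 6, and 8 (prior 1/8 each): that chest was opened and seen not to hold the prize — ruled out; weight (1/8)·0 = 0 each.
The weights sum to 1/56.
So P(the ruby in chest 4 | the guide opened chest 3, chest 6, and chest 8) = (1/280) / (1/56) = 1/5.

1/5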